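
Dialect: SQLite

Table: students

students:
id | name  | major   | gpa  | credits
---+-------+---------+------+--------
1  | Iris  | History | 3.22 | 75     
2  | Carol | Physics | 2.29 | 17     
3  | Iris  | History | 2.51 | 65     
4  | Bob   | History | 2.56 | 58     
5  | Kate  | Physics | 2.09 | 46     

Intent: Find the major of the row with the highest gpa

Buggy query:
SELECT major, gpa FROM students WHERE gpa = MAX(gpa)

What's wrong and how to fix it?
Bug: MAX(gpa) is an aggregate and cannot be used directly in WHERE

Fix: Use a subquery: WHERE gpa = (SELECT MAX(gpa) FROM students)

Corrected query:
SELECT major, gpa FROM students WHERE gpa = (SELECT MAX(gpa) FROM students)

Result:
major   | gpa 
--------+-----
History | 3.22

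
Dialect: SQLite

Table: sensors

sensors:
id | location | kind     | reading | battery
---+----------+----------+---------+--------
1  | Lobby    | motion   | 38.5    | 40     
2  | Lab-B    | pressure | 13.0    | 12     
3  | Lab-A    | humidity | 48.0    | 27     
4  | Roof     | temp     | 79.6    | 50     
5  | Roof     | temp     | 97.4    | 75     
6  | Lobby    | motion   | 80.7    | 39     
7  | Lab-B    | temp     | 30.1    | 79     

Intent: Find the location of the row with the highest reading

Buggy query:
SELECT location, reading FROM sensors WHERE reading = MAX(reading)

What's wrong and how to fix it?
Bug: MAX(reading) is an aggregate and cannot be used directly in WHERE

Fix: Wrap MAX in a scalar subquery so WHERE compares against a single value

Corrected query:
SELECT location, reading FROM sensors WHERE reading = (SELECT MAX(reading) FROM sensors)

Result:
location | reading
---------+--------
Roof     | 97.4   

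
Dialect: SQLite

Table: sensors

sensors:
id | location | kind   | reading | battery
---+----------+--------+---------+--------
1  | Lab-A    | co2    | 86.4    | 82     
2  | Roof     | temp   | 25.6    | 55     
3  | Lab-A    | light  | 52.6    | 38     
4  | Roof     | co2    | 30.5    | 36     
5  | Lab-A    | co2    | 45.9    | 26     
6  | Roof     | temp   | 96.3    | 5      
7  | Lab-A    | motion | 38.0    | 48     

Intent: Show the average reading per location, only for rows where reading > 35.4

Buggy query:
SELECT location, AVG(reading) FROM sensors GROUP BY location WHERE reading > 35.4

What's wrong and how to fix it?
Bug: Row-level WHERE must come before GROUP BY in the clause order

Fix: Move the WHERE clause before GROUP BY

Corrected query:
SELECT location, AVG(reading) FROM sensors WHERE reading > 35.4 GROUP BY location

Result:
location | AVG(reading)
---------+-------------
Lab-A    | 55.725      
Roof     | 96.3        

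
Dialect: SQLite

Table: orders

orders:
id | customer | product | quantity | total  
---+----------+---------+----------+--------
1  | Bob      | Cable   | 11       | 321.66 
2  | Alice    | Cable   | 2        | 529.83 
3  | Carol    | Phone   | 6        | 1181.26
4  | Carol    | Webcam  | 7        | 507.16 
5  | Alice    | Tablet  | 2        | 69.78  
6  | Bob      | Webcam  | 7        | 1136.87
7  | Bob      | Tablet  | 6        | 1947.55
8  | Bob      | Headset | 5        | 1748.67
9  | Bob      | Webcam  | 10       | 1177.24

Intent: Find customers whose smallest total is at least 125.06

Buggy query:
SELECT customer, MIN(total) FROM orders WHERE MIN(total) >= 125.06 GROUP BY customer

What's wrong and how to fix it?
Bug: Aggregates like MIN are computed per group after WHERE runs

Fix: Replace WHERE with HAVING after the GROUP BY

Corrected query:
SELECT customer, MIN(total) FROM orders GROUP BY customer HAVING MIN(total) >= 125.06

Result:
customer | MIN(total)
---------+-----------
Bob      | 321.66    
Carol    | 507.16    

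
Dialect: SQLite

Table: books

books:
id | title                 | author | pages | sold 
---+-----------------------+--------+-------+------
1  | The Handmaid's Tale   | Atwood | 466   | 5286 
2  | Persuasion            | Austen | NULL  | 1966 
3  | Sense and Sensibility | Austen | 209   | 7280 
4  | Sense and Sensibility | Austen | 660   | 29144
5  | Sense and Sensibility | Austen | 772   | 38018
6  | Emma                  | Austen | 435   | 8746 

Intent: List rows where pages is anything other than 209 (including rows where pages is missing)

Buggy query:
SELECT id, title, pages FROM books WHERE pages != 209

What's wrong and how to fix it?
Bug: 'pages != 209' is unknown when pages is NULL, so NULL rows are silently excluded

Fix: Add an explicit OR pages IS NULL to include the missing-value rows

Corrected query:
SELECT id, title, pages FROM books WHERE pages != 209 OR pages IS NULL

Result:
id | title                 | pages
---+-----------------------+------
1  | The Handmaid's Tale   | 466  
2  | Persuasion            | NULL 
4  | Sense and Sensibility | 660  
5  | Sense and Sensibility | 772  
6  | Emma                  | 435  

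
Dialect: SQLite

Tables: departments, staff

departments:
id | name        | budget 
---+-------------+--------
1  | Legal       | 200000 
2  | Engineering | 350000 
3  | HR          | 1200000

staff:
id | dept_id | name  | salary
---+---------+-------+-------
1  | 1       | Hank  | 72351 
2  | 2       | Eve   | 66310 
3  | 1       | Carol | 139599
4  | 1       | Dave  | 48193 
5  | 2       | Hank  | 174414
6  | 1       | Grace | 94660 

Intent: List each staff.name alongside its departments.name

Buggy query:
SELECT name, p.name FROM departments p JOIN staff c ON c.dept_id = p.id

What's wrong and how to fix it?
Bug: Both tables have a 'name' column; the unqualified reference is ambiguous

Fix: Qualify the column with its table alias (c.name)

Corrected query:
SELECT c.name, p.name FROM departments p JOIN staff c ON c.dept_id = p.id

Result:
name  | name       
------+------------
Hank  | Legal      
Eve   | Engineering
Carol | Legal      
Dave  | Legal      
Hank  | Engineering
Grace | Legal      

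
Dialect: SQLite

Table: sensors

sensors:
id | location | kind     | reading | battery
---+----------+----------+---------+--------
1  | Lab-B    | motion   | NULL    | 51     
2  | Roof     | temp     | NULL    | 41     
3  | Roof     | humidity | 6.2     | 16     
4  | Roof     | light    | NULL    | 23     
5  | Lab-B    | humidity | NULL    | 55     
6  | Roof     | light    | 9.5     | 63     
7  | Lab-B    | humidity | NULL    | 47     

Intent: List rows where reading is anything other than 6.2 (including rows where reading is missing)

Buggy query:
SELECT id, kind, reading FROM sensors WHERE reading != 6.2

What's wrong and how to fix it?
Bug: Inequality against NULL is unknown, not true; rows with NULL are dropped

Fix: Add an explicit OR reading IS NULL to include the missing-value rows

Corrected query:
SELECT id, kind, reading FROM sensors WHERE reading != 6.2 OR reading IS NULL

Result:
id | kind     | reading
---+----------+--------
1  | motion   | NULL   
2  | temp     | NULL   
4  | light    | NULL   
5  | humidity | NULL   
6  | light    | 9.5    
7  | humidity | NULL   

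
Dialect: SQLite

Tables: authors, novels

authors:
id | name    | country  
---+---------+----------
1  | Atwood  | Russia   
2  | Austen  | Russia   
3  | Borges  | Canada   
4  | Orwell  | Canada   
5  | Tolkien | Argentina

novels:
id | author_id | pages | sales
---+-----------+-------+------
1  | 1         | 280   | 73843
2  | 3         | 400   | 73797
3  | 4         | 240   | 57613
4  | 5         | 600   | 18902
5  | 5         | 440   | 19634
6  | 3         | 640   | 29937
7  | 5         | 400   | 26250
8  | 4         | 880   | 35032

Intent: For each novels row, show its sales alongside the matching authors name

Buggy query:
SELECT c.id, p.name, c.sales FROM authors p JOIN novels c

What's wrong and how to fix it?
Bug: JOIN with no ON clause produces a cartesian product; every novels row pairs with every authors row

Fix: Add ON c.author_id = p.id to the JOIN

Corrected query:
SELECT c.id, p.name, c.sales FROM authors p JOIN novels c ON c.author_id = p.id

Result:
id | name    | sales
---+---------+------
1  | Atwood  | 73843
2  | Borges  | 73797
3  | Orwell  | 57613
4  | Tolkien | 18902
5  | Tolkien | 19634
6  | Borges  | 29937
7  | Tolkien | 26250
8  | Orwell  | 35032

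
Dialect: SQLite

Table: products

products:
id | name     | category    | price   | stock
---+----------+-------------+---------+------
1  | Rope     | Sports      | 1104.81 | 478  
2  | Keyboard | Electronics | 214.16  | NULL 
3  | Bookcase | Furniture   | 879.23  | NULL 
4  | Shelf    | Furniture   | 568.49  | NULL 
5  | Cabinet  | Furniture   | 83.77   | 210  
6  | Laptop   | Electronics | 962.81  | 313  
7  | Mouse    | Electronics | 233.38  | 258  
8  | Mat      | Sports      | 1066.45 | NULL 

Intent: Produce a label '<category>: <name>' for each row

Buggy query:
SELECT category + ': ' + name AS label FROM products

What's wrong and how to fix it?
Bug: '+' is numeric addition; on text columns SQLite converts them to 0 instead of concatenating

Fix: Use the || operator for string concatenation

Corrected query:
SELECT category || ': ' || name AS label FROM products

Result:
label                
---------------------
Sports: Rope         
Electronics: Keyboard
Furniture: Bookcase  
Furniture: Shelf     
Furniture: Cabinet   
Electronics: Laptop  
Electronics: Mouse   
Sports: Mat          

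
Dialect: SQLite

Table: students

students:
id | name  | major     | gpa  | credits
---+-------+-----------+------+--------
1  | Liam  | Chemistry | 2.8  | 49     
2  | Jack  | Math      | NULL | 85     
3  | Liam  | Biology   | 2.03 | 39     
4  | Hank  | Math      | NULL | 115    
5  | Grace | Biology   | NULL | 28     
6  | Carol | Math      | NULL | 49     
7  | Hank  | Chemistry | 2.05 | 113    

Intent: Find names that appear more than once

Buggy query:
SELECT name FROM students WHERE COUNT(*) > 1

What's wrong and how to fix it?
Bug: COUNT(*) is an aggregate and cannot be used in WHERE

Fix: GROUP BY name, then filter groups with HAVING COUNT(*) > 1

Corrected query:
SELECT name FROM students GROUP BY name HAVING COUNT(*) > 1

Result:
name
----
Hank
Liam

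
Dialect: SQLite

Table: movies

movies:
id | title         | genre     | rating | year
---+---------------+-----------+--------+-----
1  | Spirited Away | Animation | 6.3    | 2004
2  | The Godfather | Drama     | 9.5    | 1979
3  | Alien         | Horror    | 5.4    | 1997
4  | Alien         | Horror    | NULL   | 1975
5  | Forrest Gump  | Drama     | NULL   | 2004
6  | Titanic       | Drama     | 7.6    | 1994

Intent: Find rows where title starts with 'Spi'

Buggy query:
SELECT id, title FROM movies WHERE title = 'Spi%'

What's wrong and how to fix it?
Bug: Wildcards only work with LIKE; '=' treats '%' as a literal character

Fix: Replace '=' with LIKE so 'Spi%' is treated as a pattern

Corrected query:
SELECT id, title FROM movies WHERE title LIKE 'Spi%'

Result:
id | title        
---+--------------
1  | Spirited Away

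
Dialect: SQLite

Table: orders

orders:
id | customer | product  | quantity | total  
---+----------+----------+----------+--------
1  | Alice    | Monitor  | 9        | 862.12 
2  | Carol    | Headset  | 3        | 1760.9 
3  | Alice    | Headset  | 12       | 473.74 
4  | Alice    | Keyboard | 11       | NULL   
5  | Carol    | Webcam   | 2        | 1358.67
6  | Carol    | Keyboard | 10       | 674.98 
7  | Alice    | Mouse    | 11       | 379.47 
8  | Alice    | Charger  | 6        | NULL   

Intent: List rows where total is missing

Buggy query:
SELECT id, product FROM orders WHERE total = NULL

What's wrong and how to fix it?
Bug: Comparing to NULL with '=' never matches; NULL = NULL is unknown, not true

Fix: Use IS NULL to test for NULL

Corrected query:
SELECT id, product FROM orders WHERE total IS NULL

Result:
id | product 
---+---------
4  | Keyboard
8  | Charger 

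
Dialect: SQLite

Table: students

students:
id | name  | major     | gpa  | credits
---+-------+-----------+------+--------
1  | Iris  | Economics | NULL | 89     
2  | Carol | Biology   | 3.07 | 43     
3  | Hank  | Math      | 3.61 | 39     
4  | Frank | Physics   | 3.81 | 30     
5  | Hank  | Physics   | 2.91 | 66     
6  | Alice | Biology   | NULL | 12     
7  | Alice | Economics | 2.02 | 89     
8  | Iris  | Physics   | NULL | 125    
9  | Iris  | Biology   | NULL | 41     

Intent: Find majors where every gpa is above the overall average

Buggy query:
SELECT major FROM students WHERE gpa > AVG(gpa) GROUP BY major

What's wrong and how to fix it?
Bug: WHERE evaluates per row before aggregation, so AVG() is unavailable

Fix: Compute the overall average in a scalar subquery and compare each group's MIN against it in HAVING

Corrected query:
SELECT major FROM students GROUP BY major HAVING MIN(gpa) > (SELECT AVG(gpa) FROM students)

Result:
major
-----
Math 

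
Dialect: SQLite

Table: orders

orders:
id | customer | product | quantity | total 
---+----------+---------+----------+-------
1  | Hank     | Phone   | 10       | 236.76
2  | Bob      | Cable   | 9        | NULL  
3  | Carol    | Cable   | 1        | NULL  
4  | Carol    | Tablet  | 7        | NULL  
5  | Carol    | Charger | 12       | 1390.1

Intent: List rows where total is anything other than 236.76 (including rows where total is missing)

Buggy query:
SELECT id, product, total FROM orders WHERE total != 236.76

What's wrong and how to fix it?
Bug: Inequality against NULL is unknown, not true; rows with NULL are dropped

Fix: Add an explicit OR total IS NULL to include the missing-value rows

Corrected query:
SELECT id, product, total FROM orders WHERE total != 236.76 OR total IS NULL

Result:
id | product | total 
---+---------+-------
2  | Cable   | NULL  
3  | Cable   | NULL  
4  | Tablet  | NULL  
5  | Charger | 1390.1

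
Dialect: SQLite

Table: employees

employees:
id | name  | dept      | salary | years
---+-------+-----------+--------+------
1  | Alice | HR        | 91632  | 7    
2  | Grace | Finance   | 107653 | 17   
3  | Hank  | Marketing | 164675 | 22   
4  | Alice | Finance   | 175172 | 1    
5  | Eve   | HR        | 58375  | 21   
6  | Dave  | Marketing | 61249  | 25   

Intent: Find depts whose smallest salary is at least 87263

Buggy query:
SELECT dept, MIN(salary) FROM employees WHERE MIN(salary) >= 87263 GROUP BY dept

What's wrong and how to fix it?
Bug: Aggregates like MIN are computed per group after WHERE runs

Fix: Use HAVING for the per-group MIN condition

Corrected query:
SELECT dept, MIN(salary) FROM employees GROUP BY dept HAVING MIN(salary) >= 87263

Result:
dept    | MIN(salary)
--------+------------
Finance | 107653     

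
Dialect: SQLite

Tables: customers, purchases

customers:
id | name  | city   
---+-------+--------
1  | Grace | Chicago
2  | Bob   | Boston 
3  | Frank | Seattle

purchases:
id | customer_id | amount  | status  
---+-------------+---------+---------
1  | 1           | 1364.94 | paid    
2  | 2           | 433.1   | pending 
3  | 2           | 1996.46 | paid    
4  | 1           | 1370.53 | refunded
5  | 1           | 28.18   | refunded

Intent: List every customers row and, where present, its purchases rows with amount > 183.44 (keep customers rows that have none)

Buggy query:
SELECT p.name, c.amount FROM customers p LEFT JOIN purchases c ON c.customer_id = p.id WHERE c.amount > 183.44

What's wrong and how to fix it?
Bug: A WHERE condition on the right-hand table after LEFT JOIN drops unmatched parents

Fix: Move the right-table condition into the ON clause so unmatched parents are kept

Corrected query:
SELECT p.name, c.amount FROM customers p LEFT JOIN purchases c ON c.customer_id = p.id AND c.amount > 183.44

Result:
name  | amount 
------+--------
Grace | 1364.94
Grace | 1370.53
Bob   | 433.1  
Bob   | 1996.46
Frank | NULL   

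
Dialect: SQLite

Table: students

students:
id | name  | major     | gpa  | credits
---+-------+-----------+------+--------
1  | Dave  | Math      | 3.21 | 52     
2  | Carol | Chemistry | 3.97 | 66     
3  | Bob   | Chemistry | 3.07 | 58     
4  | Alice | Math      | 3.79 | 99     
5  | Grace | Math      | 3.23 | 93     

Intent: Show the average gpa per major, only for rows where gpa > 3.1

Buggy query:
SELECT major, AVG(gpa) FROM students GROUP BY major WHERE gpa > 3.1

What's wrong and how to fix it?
Bug: WHERE cannot follow GROUP BY

Fix: Move the WHERE clause before GROUP BY

Corrected query:
SELECT major, AVG(gpa) FROM students WHERE gpa > 3.1 GROUP BY major

Result:
major     | AVG(gpa)
----------+---------
Chemistry | 3.97    
Math      | 3.41    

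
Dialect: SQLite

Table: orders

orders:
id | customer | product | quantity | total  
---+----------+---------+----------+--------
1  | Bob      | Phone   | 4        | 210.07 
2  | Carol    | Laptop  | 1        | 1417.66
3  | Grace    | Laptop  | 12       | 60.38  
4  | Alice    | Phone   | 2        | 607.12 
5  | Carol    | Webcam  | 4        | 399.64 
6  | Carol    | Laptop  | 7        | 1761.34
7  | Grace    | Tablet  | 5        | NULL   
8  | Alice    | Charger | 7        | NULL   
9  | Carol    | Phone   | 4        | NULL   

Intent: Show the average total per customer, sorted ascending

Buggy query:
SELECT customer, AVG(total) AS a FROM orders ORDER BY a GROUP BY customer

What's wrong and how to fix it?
Bug: ORDER BY appears before GROUP BY; SQL clause order requires GROUP BY first

Fix: Move ORDER BY to the end, after GROUP BY

Corrected query:
SELECT customer, AVG(total) AS a FROM orders GROUP BY customer ORDER BY a

Result:
customer | a      
---------+--------
Grace    | 60.38  
Bob      | 210.07 
Alice    | 607.12 
Carol    | 1192.88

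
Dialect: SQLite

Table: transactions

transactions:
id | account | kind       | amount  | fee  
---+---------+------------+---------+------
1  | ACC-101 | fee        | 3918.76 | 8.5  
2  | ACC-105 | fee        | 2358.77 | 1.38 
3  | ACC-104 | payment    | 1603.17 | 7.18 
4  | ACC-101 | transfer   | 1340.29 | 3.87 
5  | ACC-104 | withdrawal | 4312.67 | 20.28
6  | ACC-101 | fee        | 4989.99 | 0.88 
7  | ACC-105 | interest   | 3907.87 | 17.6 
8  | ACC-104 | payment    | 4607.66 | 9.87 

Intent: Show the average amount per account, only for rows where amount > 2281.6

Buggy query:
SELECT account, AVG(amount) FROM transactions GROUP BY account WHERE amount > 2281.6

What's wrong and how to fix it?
Bug: WHERE cannot follow GROUP BY

Fix: Place WHERE between FROM and GROUP BY

Corrected query:
SELECT account, AVG(amount) FROM transactions WHERE amount > 2281.6 GROUP BY account

Result:
account | AVG(amount)
--------+------------
ACC-101 | 4454.375   
ACC-104 | 4460.165   
ACC-105 | 3133.32    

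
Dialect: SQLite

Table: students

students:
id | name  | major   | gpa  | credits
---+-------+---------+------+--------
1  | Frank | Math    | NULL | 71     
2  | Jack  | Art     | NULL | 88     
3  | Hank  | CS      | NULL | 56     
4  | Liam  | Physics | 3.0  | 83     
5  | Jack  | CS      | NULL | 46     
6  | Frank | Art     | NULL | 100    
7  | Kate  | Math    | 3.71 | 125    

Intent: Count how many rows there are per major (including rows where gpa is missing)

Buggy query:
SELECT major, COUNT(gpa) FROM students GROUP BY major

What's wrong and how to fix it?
Bug: COUNT(column) counts non-NULL values only; rows with NULL gpa aren't counted

Fix: Replace COUNT(gpa) with COUNT(*)

Corrected query:
SELECT major, COUNT(*) FROM students GROUP BY major

Result:
major   | COUNT(*)
--------+---------
Art     | 2       
CS      | 2       
Math    | 2       
Physics | 1       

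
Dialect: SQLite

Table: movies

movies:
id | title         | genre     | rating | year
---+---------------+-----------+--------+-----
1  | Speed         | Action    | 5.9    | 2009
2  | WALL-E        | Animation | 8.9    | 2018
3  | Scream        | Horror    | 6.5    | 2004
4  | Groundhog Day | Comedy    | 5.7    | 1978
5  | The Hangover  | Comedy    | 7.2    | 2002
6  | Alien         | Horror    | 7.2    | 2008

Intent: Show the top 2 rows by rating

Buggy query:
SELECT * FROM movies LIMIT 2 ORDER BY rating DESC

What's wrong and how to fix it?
Bug: ORDER BY cannot follow LIMIT; LIMIT is the final clause

Fix: Sort with ORDER BY, then apply LIMIT

Corrected query:
SELECT * FROM movies ORDER BY rating DESC LIMIT 2

Result:
id | title        | genre     | rating | year
---+--------------+-----------+--------+-----
2  | WALL-E       | Animation | 8.9    | 2018
5  | The Hangover | Comedy    | 7.2    | 2002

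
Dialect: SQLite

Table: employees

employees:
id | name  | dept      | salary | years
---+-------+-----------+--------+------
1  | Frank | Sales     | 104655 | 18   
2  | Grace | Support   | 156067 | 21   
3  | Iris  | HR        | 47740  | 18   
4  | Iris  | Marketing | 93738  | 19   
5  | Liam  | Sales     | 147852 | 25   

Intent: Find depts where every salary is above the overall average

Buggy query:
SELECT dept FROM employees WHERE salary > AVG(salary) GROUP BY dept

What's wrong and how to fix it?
Bug: WHERE evaluates per row before aggregation, so AVG() is unavailable

Fix: Compute the overall average in a scalar subquery and compare each group's MIN against it in HAVING

Corrected query:
SELECT dept FROM employees GROUP BY dept HAVING MIN(salary) > (SELECT AVG(salary) FROM employees)

Result:
dept   
-------
Support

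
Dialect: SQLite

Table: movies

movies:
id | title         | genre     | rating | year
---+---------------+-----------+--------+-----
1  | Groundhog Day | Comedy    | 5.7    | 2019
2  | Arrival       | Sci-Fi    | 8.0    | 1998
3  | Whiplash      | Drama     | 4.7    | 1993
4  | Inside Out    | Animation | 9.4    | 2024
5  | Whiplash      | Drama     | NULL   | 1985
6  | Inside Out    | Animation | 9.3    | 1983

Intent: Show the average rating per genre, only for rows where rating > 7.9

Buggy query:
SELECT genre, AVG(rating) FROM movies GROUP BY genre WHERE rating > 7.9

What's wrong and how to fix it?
Bug: WHERE cannot follow GROUP BY

Fix: Place WHERE between FROM and GROUP BY

Corrected query:
SELECT genre, AVG(rating) FROM movies WHERE rating > 7.9 GROUP BY genre

Result:
genre     | AVG(rating)
----------+------------
Animation | 9.35       
Sci-Fi    | 8          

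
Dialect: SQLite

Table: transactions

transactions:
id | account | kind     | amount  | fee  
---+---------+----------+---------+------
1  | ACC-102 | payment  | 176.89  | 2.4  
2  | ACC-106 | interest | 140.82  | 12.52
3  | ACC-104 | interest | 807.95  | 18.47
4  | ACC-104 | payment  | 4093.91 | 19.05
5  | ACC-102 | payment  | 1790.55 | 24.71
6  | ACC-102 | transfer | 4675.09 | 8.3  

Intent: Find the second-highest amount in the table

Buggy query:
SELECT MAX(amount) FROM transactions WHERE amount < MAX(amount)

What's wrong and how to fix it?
Bug: MAX(amount) on the right of the comparison is an aggregate-in-WHERE error

Fix: Put the inner MAX in a scalar subquery

Corrected query:
SELECT MAX(amount) FROM transactions WHERE amount < (SELECT MAX(amount) FROM transactions)

Result:
MAX(amount)
-----------
4093.91    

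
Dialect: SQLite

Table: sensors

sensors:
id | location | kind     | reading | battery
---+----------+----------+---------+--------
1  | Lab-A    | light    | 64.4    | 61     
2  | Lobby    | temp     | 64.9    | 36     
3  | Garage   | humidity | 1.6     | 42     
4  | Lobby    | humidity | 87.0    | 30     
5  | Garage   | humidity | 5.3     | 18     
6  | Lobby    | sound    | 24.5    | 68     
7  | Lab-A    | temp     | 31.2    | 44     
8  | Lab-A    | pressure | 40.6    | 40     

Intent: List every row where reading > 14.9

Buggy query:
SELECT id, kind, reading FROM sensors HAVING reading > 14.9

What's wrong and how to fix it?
Bug: HAVING filters the output of aggregation, but this query has no GROUP BY and no aggregate functions, so SQLite rejects it (HAVING clause on a non-aggregate query); the condition here is per row

Fix: Use WHERE for row-level filtering

Corrected query:
SELECT id, kind, reading FROM sensors WHERE reading > 14.9

Result:
id | kind     | reading
---+----------+--------
1  | light    | 64.4   
2  | temp     | 64.9   
4  | humidity | 87     
6  | sound    | 24.5   
7  | temp     | 31.2   
8  | pressure | 40.6   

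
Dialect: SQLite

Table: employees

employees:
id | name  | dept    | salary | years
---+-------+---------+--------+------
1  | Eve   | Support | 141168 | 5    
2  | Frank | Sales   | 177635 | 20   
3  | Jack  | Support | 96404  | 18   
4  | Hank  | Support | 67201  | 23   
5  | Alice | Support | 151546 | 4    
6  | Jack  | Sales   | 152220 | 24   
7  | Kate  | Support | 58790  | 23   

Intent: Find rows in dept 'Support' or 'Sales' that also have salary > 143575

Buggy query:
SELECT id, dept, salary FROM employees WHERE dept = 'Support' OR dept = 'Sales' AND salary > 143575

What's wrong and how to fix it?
Bug: AND binds tighter than OR, so this parses as dept = 'Support' OR (dept = 'Sales' AND salary > 143575)

Fix: Add parentheses around the OR so the AND applies to both alternatives

Corrected query:
SELECT id, dept, salary FROM employees WHERE (dept = 'Support' OR dept = 'Sales') AND salary > 143575

Result:
id | dept    | salary
---+---------+-------
2  | Sales   | 177635
5  | Support | 151546
6  | Sales   | 152220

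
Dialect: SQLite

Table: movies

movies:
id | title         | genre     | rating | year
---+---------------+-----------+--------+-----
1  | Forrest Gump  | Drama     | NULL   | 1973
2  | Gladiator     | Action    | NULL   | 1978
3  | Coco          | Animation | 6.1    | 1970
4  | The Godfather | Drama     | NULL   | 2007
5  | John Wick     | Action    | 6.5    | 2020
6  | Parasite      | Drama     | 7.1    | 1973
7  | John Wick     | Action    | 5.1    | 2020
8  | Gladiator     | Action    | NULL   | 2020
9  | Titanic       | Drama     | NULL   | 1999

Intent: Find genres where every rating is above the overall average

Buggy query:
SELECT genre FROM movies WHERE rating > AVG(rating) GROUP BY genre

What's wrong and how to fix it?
Bug: WHERE evaluates per row before aggregation, so AVG() is unavailable

Fix: Use a subquery for AVG and a HAVING MIN(...) filter so the condition holds for every row in the group

Corrected query:
SELECT genre FROM movies GROUP BY genre HAVING MIN(rating) > (SELECT AVG(rating) FROM movies)

Result:
genre
-----
Drama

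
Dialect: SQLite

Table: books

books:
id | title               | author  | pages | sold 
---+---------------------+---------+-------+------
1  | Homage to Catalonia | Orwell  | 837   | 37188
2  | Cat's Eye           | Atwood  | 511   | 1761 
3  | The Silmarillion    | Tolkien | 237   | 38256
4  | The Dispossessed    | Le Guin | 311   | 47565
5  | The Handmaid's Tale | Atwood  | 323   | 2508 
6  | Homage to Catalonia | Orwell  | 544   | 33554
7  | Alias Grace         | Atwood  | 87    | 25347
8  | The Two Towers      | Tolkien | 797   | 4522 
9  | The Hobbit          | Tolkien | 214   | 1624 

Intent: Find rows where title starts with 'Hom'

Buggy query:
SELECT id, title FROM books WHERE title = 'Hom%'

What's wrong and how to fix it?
Bug: '=' compares the literal string including the % character; pattern matching needs LIKE

Fix: Use LIKE for wildcard pattern matching

Corrected query:
SELECT id, title FROM books WHERE title LIKE 'Hom%'

Result:
id | title              
---+--------------------
1  | Homage to Catalonia
6  | Homage to Catalonia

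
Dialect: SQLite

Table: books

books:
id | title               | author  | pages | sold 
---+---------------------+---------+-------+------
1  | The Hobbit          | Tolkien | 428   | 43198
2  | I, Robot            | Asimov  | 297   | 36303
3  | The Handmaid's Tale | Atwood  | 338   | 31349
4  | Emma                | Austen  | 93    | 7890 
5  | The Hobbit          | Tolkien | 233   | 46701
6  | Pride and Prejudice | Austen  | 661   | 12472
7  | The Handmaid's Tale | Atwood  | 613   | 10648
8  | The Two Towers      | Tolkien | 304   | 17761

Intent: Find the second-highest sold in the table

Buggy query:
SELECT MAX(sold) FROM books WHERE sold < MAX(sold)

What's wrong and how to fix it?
Bug: The inner MAX is an aggregate inside WHERE, which is not allowed

Fix: Compute the overall MAX in a subquery, then take MAX of rows below it

Corrected query:
SELECT MAX(sold) FROM books WHERE sold < (SELECT MAX(sold) FROM books)

Result:
MAX(sold)
---------
43198    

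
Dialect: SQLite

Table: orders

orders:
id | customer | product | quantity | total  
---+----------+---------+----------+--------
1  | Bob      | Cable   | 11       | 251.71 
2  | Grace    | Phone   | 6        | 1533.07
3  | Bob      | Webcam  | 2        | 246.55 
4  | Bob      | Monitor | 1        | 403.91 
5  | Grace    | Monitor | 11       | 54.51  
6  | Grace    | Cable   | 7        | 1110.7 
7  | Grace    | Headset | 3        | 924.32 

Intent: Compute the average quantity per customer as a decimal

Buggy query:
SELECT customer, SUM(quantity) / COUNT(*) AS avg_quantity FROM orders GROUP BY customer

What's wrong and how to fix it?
Bug: Both operands are integers, so '/' performs integer division and truncates

Fix: Cast one side to REAL so the division keeps the fractional part

Corrected query:
SELECT customer, SUM(quantity) * 1.0 / COUNT(*) AS avg_quantity FROM orders GROUP BY customer

Result:
customer | avg_quantity
---------+-------------
Bob      | 4.666667    
Grace    | 6.75        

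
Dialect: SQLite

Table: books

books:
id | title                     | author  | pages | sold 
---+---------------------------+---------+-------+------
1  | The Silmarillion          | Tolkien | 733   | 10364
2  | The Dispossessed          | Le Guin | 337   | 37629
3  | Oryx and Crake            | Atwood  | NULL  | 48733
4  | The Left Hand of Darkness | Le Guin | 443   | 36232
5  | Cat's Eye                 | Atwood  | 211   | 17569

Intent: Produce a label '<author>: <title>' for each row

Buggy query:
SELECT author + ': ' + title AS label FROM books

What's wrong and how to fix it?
Bug: '+' is numeric addition; on text columns SQLite converts them to 0 instead of concatenating

Fix: Use the || operator for string concatenation

Corrected query:
SELECT author || ': ' || title AS label FROM books

Result:
label                             
----------------------------------
Tolkien: The Silmarillion         
Le Guin: The Dispossessed         
Atwood: Oryx and Crake            
Le Guin: The Left Hand of Darkness
Atwood: Cat's Eye                 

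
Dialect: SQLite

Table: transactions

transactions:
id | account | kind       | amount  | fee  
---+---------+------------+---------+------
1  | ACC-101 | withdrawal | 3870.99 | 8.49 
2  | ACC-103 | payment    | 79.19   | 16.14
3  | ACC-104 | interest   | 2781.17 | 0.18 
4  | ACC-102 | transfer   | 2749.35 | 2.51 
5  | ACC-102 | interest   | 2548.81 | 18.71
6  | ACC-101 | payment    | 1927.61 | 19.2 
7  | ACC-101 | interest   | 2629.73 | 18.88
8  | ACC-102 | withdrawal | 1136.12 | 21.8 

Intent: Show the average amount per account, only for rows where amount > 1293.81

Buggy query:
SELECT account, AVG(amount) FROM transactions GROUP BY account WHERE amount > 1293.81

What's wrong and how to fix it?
Bug: Row-level WHERE must come before GROUP BY in the clause order

Fix: Place WHERE between FROM and GROUP BY

Corrected query:
SELECT account, AVG(amount) FROM transactions WHERE amount > 1293.81 GROUP BY account

Result:
account | AVG(amount)
--------+------------
ACC-101 | 2809.443333
ACC-102 | 2649.08    
ACC-104 | 2781.17    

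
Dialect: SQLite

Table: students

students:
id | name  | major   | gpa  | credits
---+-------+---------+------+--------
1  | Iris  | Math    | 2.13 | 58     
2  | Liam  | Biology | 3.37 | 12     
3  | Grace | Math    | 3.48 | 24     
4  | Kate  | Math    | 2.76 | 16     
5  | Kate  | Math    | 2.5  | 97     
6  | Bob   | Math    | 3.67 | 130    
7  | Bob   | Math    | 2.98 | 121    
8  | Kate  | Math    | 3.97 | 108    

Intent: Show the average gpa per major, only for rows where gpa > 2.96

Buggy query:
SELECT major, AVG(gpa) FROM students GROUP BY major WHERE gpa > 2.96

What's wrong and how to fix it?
Bug: WHERE cannot follow GROUP BY

Fix: Move the WHERE clause before GROUP BY

Corrected query:
SELECT major, AVG(gpa) FROM students WHERE gpa > 2.96 GROUP BY major

Result:
major   | AVG(gpa)
--------+---------
Biology | 3.37    
Math    | 3.525   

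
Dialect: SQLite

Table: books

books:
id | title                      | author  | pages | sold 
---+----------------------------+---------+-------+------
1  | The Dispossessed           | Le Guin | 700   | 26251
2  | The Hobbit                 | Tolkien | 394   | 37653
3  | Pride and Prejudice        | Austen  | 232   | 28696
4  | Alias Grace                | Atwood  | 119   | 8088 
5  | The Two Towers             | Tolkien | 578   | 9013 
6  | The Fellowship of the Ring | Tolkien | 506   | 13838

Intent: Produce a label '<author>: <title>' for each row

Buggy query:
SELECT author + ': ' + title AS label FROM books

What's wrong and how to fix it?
Bug: SQLite uses || for string concatenation; + coerces text to numbers (yielding 0)

Fix: Replace + with || to concatenate text

Corrected query:
SELECT author || ': ' || title AS label FROM books

Result:
label                              
-----------------------------------
Le Guin: The Dispossessed          
Tolkien: The Hobbit                
Austen: Pride and Prejudice        
Atwood: Alias Grace                
Tolkien: The Two Towers            
Tolkien: The Fellowship of the Ring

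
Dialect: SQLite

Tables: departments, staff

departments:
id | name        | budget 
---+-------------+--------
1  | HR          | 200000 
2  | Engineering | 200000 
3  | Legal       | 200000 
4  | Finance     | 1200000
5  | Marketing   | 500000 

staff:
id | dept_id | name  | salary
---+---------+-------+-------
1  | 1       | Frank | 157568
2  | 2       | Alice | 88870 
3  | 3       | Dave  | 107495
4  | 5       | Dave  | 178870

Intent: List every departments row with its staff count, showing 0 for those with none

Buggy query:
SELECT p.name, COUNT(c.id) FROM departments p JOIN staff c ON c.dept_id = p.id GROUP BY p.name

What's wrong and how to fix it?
Bug: An inner join excludes parents with zero children

Fix: Switch to LEFT JOIN to retain unmatched parent rows

Corrected query:
SELECT p.name, COUNT(c.id) FROM departments p LEFT JOIN staff c ON c.dept_id = p.id GROUP BY p.name

Result:
name        | COUNT(c.id)
------------+------------
Engineering | 1          
Finance     | 0          
HR          | 1          
Legal       | 1          
Marketing   | 1          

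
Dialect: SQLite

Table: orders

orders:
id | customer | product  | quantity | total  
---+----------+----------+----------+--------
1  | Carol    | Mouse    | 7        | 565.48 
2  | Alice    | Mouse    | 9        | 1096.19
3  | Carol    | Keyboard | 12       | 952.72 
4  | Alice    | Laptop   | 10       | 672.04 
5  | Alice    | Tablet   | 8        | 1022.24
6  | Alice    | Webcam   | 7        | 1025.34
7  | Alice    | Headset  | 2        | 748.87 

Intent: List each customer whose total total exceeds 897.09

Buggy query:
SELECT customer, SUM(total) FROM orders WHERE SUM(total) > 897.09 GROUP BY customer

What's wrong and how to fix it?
Bug: SUM(total) is an aggregate, but WHERE filters rows before aggregation

Fix: Use HAVING (which filters groups after aggregation) instead of WHERE

Corrected query:
SELECT customer, SUM(total) FROM orders GROUP BY customer HAVING SUM(total) > 897.09

Result:
customer | SUM(total)
---------+-----------
Alice    | 4564.68   
Carol    | 1518.2    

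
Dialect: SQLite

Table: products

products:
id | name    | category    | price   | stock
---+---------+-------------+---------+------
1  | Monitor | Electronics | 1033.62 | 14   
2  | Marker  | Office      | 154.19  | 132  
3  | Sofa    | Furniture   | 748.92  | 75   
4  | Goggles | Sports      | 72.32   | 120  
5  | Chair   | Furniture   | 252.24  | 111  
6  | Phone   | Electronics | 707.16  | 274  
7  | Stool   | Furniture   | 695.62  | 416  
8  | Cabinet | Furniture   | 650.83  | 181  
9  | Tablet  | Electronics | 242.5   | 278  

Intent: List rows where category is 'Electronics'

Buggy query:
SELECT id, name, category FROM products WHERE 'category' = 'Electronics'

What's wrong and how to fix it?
Bug: Single quotes denote string literals in SQL; the column name is being compared as a constant string

Fix: Remove the quotes around the column name (or use double quotes for an identifier)

Corrected query:
SELECT id, name, category FROM products WHERE category = 'Electronics'

Result:
id | name    | category   
---+---------+------------
1  | Monitor | Electronics
6  | Phone   | Electronics
9  | Tablet  | Electronics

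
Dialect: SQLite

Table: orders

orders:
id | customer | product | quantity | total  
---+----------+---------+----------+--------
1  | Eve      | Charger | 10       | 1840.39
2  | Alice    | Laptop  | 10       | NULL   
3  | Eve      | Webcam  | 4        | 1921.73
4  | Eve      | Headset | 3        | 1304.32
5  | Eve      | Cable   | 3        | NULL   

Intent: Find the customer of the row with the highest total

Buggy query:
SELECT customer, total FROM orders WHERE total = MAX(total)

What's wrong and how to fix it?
Bug: MAX(total) is an aggregate and cannot be used directly in WHERE

Fix: Use a subquery: WHERE total = (SELECT MAX(total) FROM orders)

Corrected query:
SELECT customer, total FROM orders WHERE total = (SELECT MAX(total) FROM orders)

Result:
customer | total  
---------+--------
Eve      | 1921.73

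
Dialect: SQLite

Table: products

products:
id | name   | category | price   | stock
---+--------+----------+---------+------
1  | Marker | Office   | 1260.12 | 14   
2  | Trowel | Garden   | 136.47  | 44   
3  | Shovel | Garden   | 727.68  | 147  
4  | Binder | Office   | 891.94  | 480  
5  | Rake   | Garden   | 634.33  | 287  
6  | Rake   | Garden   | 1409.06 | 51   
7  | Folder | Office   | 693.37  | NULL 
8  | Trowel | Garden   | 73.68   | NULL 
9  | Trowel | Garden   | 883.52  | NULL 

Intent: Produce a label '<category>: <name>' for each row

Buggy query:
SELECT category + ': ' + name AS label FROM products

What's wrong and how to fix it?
Bug: '+' is numeric addition; on text columns SQLite converts them to 0 instead of concatenating

Fix: Replace + with || to concatenate text

Corrected query:
SELECT category || ': ' || name AS label FROM products

Result:
label         
--------------
Office: Marker
Garden: Trowel
Garden: Shovel
Office: Binder
Garden: Rake  
Garden: Rake  
Office: Folder
Garden: Trowel
Garden: Trowel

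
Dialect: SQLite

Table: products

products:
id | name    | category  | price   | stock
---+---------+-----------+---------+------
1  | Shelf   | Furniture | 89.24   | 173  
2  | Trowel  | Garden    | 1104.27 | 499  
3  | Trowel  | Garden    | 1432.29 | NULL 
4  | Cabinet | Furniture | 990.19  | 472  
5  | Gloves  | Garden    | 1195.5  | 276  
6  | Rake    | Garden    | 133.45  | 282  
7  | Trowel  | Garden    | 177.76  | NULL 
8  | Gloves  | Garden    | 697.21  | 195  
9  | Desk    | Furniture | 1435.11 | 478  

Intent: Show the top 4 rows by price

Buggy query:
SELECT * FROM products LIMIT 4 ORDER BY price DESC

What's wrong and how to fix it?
Bug: LIMIT must come after ORDER BY

Fix: Swap the clauses: ORDER BY first, then LIMIT

Corrected query:
SELECT * FROM products ORDER BY price DESC LIMIT 4

Result:
id | name   | category  | price   | stock
---+--------+-----------+---------+------
9  | Desk   | Furniture | 1435.11 | 478  
3  | Trowel | Garden    | 1432.29 | NULL 
5  | Gloves | Garden    | 1195.5  | 276  
2  | Trowel | Garden    | 1104.27 | 499  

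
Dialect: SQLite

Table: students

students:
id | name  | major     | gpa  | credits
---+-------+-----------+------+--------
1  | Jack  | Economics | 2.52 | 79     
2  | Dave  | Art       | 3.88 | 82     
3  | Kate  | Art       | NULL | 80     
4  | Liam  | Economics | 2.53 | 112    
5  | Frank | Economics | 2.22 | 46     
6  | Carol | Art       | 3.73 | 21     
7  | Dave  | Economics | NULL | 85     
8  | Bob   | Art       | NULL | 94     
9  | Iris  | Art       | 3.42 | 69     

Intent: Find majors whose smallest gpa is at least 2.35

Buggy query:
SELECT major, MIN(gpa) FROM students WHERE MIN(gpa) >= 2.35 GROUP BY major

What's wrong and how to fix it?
Bug: MIN() in WHERE is a misuse of aggregate

Fix: Replace WHERE with HAVING after the GROUP BY

Corrected query:
SELECT major, MIN(gpa) FROM students GROUP BY major HAVING MIN(gpa) >= 2.35

Result:
major | MIN(gpa)
------+---------
Art   | 3.42    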